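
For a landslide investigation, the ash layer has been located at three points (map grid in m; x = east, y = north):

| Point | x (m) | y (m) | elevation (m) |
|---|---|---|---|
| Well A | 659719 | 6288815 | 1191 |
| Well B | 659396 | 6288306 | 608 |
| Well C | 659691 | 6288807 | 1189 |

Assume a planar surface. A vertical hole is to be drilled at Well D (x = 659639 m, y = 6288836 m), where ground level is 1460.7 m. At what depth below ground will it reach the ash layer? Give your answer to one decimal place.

216.5 m

Let the plane be z = a·x + b·y + c.
Well B−Well A: −323a − 509b = −583;  Well C−Well A: −28a − 8b = −2.
Solving gives a = −0.312478574, b = 1.343675009.
Then c = 1191 − a·659719 − b·6288815 = −8242784.50.
At (659639, 6288836): z_contact = −206123.05 + 8450151.77 − 8242784.50 = 1244.22 m.
Depth below ground = 1460.7 − 1244.22 = 216.5 m.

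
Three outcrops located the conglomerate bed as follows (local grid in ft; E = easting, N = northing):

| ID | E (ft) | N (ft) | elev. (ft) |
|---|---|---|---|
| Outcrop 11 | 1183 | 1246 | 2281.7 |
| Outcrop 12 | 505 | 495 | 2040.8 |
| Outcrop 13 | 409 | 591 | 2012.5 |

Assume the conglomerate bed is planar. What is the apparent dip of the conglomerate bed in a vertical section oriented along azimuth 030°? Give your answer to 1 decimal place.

Two edge vectors: Outcrop 11→Outcrop 12 = (-678, -751, -240.9), Outcrop 11→Outcrop 13 = (-774, -655, -269.2).
Normal n = (Outcrop 11→Outcrop 12) × (Outcrop 11→Outcrop 13) = (44379.7, 3939, -137184).
So ∂z/∂E = −n_x/n_z = 0.32350 and ∂z/∂N = −n_y/n_z = 0.02871.
Unit vector along 030° is (sin 30°, cos 30°) = (0.5000, 0.8660).
Slope in that direction = a·(0.5000) + b·(0.8660) = 0.18662.
Apparent dip = arctan|0.18662| = 10.6° (true dip is 18.0°, so apparent ≤ true as expected).

10.6°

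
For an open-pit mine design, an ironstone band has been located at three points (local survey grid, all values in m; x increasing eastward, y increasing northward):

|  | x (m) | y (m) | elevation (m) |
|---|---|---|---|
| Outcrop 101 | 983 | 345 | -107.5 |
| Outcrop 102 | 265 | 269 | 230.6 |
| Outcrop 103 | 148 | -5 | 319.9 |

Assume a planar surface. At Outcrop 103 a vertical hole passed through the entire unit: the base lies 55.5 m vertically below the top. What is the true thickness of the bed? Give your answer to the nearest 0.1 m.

Let the plane be z = a·x + b·y + c.
Outcrop 102−Outcrop 101: −718a − 76b = 338.1;  Outcrop 103−Outcrop 101: −835a − 350b = 427.4.
Solving gives a = −0.45705, b = −0.13075.
|∇z| = √(a²+b²) = 0.47539, so dip δ = arctan(0.47539) = 25.43°.
True thickness = vertical thickness × cos δ = 55.5 × cos 25.43° = 50.1 m.

50.1 m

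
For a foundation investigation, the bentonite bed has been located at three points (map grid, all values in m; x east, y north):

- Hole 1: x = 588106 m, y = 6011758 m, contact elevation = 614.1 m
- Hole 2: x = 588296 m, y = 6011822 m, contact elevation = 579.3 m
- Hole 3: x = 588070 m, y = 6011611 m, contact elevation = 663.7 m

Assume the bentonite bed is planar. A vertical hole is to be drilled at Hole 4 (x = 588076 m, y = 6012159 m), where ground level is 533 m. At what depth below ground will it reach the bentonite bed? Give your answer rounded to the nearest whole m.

Two edge vectors: Hole 1→Hole 2 = (190, 64, -34.8), Hole 1→Hole 3 = (-36, -147, 49.6).
Normal n = (Hole 1→Hole 2) × (Hole 1→Hole 3) = (-1941.2, -8171.2, -25626).
So ∂z/∂x = −n_x/n_z = −0.07575119 and ∂z/∂y = −n_y/n_z = −0.31886365.
Intercept c from Hole 1: 614.1 + 44549.73 + 1916931.12 = 1962094.95.
At (588076, 6012159): z_contact = −44547.5 − 1917059.0 + 1962094.95 = 488.5 m.
Depth below ground = 533 − 488.5 = 44 m.

44 m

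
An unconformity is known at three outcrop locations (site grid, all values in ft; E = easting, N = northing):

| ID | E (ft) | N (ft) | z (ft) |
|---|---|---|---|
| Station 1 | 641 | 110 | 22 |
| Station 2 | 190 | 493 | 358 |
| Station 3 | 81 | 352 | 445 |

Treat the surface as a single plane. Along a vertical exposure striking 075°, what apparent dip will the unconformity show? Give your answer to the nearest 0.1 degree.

Let the plane be z = a·E + b·N + c.
Station 2−Station 1: −451a + 383b = 336;  Station 3−Station 1: −560a + 242b = 423.
Solving gives a = −0.76608, b = −0.02481.
Unit vector along 075° is (sin 75°, cos 75°) = (0.9659, 0.2588).
Slope in that direction = a·(0.9659) + b·(0.2588) = −0.74639.
Apparent dip = arctan|0.74639| = 36.7° (true dip is 37.5°, so apparent ≤ true as expected).

36.7°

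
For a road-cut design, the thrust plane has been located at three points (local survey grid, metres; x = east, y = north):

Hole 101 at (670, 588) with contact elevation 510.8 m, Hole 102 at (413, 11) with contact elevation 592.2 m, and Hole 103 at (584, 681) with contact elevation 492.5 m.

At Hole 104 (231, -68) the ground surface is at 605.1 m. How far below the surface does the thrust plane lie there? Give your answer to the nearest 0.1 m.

7.7 m

Two edge vectors: Hole 101→Hole 102 = (-257, -577, 81.4), Hole 101→Hole 103 = (-86, 93, -18.3).
Normal n = (Hole 101→Hole 102) × (Hole 101→Hole 103) = (2988.9, -11703.5, -73523).
So ∂z/∂x = −n_x/n_z = 0.04065 and ∂z/∂y = −n_y/n_z = −0.15918.
Intercept c from Hole 101: 510.8 − 27.24 + 93.60 = 577.16.
At (231, -68): z_contact = 9.39 + 10.82 + 577.16 = 597.38 m.
Depth below ground = 605.1 − 597.38 = 7.7 m.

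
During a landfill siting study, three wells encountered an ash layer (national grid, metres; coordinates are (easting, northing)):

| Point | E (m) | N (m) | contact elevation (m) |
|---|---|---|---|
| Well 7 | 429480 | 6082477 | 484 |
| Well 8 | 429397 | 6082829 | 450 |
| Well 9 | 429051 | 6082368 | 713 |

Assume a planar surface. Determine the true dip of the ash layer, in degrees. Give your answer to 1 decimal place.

27.7°

Let the plane be z = a·E + b·N + c.
Well 8−Well 7: −83a + 352b = −34;  Well 9−Well 7: −429a − 109b = 229.
Solving gives a = −0.48047, b = −0.20988.
Gradient magnitude |∇z| = √(a² + b²) = √(0.23085 + 0.04405) = 0.52431.
True dip = arctan(0.52431) = 27.7°, dipping toward ENE (azimuth ≈ 066°).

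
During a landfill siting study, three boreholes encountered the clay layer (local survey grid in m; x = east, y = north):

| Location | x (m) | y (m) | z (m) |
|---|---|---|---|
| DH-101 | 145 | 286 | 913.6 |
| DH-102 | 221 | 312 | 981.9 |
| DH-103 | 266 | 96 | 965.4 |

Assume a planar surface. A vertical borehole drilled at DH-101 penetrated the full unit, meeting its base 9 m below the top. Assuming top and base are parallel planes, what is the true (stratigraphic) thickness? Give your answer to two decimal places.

6.85 m

Two edge vectors: DH-101→DH-102 = (76, 26, 68.3), DH-101→DH-103 = (121, -190, 51.8).
Normal n = (DH-101→DH-102) × (DH-101→DH-103) = (14323.8, 4327.5, -17586).
So ∂z/∂x = −n_x/n_z = 0.81450 and ∂z/∂y = −n_y/n_z = 0.24608.
|∇z| = √(a²+b²) = 0.85086, so dip δ = arctan(0.85086) = 40.39°.
True thickness = vertical thickness × cos δ = 9 × cos 40.39° = 6.85 m.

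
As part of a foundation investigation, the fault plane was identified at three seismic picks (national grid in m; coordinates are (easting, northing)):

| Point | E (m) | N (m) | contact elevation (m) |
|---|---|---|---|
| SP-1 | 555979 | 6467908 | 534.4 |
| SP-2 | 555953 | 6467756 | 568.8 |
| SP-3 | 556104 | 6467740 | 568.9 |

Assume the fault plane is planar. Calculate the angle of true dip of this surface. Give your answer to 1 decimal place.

12.6°

Let the plane be z = a·E + b·N + c.
SP-2−SP-1: −26a − 152b = 34.4;  SP-3−SP-1: 125a − 168b = 34.5.
Solving gives a = −0.02290, b = −0.22240.
Gradient magnitude |∇z| = √(a² + b²) = √(0.00052 + 0.04946) = 0.22357.
True dip = arctan(0.22357) = 12.6°, dipping toward N (azimuth ≈ 006°).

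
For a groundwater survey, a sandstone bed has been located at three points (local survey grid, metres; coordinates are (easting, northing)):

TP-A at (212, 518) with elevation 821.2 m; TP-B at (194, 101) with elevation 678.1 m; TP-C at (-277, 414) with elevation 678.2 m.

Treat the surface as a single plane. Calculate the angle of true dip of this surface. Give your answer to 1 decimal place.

Let the plane be z = a·E + b·N + c.
TP-B−TP-A: −18a − 417b = −143.1;  TP-C−TP-A: −489a − 104b = −143.
Solving gives a = 0.22148, b = 0.33361.
Gradient magnitude |∇z| = √(a² + b²) = √(0.04905 + 0.11129) = 0.40043.
True dip = arctan(0.40043) = 21.8°, dipping toward SSW (azimuth ≈ 214°).

21.8°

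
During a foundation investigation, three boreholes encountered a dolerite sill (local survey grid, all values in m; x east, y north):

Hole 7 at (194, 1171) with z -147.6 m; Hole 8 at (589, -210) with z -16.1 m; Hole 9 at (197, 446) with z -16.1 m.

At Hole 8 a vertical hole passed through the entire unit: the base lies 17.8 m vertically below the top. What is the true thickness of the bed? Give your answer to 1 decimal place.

16.8 m

Two edge vectors: Hole 7→Hole 8 = (395, -1381, 131.5), Hole 7→Hole 9 = (3, -725, 131.5).
Normal n = (Hole 7→Hole 8) × (Hole 7→Hole 9) = (-86264, -51548, -282232).
So ∂z/∂x = −n_x/n_z = −0.30565 and ∂z/∂y = −n_y/n_z = −0.18264.
|∇z| = √(a²+b²) = 0.35606, so dip δ = arctan(0.35606) = 19.60°.
True thickness = vertical thickness × cos δ = 17.8 × cos 19.60° = 16.8 m.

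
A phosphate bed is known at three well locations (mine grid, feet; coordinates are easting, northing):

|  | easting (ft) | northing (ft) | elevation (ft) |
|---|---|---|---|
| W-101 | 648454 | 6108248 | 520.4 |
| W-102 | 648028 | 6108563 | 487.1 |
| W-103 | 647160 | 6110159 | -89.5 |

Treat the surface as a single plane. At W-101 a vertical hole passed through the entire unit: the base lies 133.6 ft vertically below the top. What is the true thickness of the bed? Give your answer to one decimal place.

Two edge vectors: W-101→W-102 = (-426, 315, -33.3), W-101→W-103 = (-1294, 1911, -609.9).
Normal n = (W-101→W-102) × (W-101→W-103) = (-128482.2, -216727.2, -406476).
So ∂z/∂easting = −n_x/n_z = −0.31609 and ∂z/∂northing = −n_y/n_z = −0.53319.
|∇z| = √(a²+b²) = 0.61984, so dip δ = arctan(0.61984) = 31.79°.
True thickness = vertical thickness × cos δ = 133.6 × cos 31.79° = 113.6 ft.

113.6 ft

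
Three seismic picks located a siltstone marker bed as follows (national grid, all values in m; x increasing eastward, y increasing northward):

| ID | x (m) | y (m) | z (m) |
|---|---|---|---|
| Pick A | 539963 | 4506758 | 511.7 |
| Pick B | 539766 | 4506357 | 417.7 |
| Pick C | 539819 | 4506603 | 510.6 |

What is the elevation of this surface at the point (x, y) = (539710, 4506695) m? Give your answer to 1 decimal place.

612.2 m

Two edge vectors: Pick A→Pick B = (-197, -401, -94), Pick A→Pick C = (-144, -155, -1.1).
Normal n = (Pick A→Pick B) × (Pick A→Pick C) = (-14128.9, 13319.3, -27209).
So ∂z/∂x = −n_x/n_z = −0.519273035 and ∂z/∂y = −n_y/n_z = 0.489518174.
Intercept c from Pick A: 511.7 + 280388.23 − 2206139.95 = −1925240.02.
At (539710, 4506695): z = −280256.8 + 2206109.1 − 1925240.02 = 612.2 m.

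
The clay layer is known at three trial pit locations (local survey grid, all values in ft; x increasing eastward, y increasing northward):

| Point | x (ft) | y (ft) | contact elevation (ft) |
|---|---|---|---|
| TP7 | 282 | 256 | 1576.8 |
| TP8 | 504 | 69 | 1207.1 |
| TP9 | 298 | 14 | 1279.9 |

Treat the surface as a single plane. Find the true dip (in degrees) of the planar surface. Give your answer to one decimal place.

Two edge vectors: TP7→TP8 = (222, -187, -369.7), TP7→TP9 = (16, -242, -296.9).
Normal n = (TP7→TP8) × (TP7→TP9) = (-33947.1, 59996.6, -50732).
So ∂z/∂x = −n_x/n_z = −0.66915 and ∂z/∂y = −n_y/n_z = 1.18262.
Gradient magnitude |∇z| = √(a² + b²) = √(0.44776 + 1.39859) = 1.35880.
True dip = arctan(1.35880) = 53.6°, dipping toward SSE (azimuth ≈ 150°).

53.6°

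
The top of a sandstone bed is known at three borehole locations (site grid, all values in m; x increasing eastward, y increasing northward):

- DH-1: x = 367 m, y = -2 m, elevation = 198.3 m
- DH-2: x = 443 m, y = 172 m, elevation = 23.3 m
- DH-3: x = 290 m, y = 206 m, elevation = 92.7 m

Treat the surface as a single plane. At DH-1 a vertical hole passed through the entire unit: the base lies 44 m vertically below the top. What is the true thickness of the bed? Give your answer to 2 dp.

31.73 m

Let the plane be z = a·x + b·y + c.
DH-2−DH-1: 76a + 174b = −175;  DH-3−DH-1: −77a + 208b = −105.6.
Solving gives a = −0.61719, b = −0.73617.
|∇z| = √(a²+b²) = 0.96066, so dip δ = arctan(0.96066) = 43.85°.
True thickness = vertical thickness × cos δ = 44 × cos 43.85° = 31.73 m.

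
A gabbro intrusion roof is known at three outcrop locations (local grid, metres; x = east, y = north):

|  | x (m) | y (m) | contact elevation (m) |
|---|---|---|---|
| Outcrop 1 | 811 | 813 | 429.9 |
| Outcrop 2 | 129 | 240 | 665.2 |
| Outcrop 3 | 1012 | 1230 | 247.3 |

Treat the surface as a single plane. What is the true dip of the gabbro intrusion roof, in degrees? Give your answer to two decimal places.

Let the plane be z = a·x + b·y + c.
Outcrop 2−Outcrop 1: −682a − 573b = 235.3;  Outcrop 3−Outcrop 1: 201a + 417b = −182.6.
Solving gives a = 0.03847, b = −0.45643.
Gradient magnitude |∇z| = √(a² + b²) = √(0.00148 + 0.20833) = 0.45805.
True dip = arctan(0.45805) = 24.61°, dipping toward N (azimuth ≈ 355°).

24.61°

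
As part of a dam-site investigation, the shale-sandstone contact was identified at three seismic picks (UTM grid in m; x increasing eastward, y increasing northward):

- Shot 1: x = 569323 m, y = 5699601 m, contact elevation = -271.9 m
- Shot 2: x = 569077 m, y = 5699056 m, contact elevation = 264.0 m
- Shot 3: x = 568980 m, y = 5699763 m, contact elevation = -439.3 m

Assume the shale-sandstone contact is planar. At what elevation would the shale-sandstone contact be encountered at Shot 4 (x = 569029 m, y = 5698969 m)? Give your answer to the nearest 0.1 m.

Let the plane be z = a·x + b·y + c.
Shot 2−Shot 1: −246a − 545b = 535.9;  Shot 3−Shot 1: −343a + 162b = −167.4.
Solving gives a = 0.019477307, b = −0.992094344.
Then c = -271.9 − a·569323 − b·5699601 = 5643181.14.
At (569029, 5698969): z = 11083.2 − 5653914.9 + 5643181.14 = 349.4 m.

349.4 m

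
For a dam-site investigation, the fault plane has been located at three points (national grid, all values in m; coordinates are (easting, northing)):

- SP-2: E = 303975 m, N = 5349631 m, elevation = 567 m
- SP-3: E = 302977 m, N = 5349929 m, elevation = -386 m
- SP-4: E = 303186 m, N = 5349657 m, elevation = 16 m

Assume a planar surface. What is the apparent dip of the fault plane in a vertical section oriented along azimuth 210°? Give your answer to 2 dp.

26.71°

Two edge vectors: SP-2→SP-3 = (-998, 298, -953), SP-2→SP-4 = (-789, 26, -551).
Normal n = (SP-2→SP-3) × (SP-2→SP-4) = (-139420, 202019, 209174).
So ∂z/∂E = −n_x/n_z = 0.66653 and ∂z/∂N = −n_y/n_z = −0.96579.
Unit vector along 210° is (sin 210°, cos 210°) = (-0.5000, -0.8660).
Slope in that direction = a·(-0.5000) + b·(-0.8660) = 0.50314.
Apparent dip = arctan|0.50314| = 26.71° (true dip is 49.6°, so apparent ≤ true as expected).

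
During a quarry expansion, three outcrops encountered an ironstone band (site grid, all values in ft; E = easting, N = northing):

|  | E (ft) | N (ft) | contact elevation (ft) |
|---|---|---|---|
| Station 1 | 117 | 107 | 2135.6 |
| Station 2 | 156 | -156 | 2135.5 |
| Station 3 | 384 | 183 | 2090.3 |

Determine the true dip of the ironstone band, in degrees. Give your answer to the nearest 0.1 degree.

Let the plane be z = a·E + b·N + c.
Station 2−Station 1: 39a − 263b = −0.1;  Station 3−Station 1: 267a + 76b = −45.3.
Solving gives a = −0.16290, b = −0.02378.
Gradient magnitude |∇z| = √(a² + b²) = √(0.02653 + 0.00057) = 0.16462.
True dip = arctan(0.16462) = 9.3°, dipping toward E (azimuth ≈ 082°).

9.3°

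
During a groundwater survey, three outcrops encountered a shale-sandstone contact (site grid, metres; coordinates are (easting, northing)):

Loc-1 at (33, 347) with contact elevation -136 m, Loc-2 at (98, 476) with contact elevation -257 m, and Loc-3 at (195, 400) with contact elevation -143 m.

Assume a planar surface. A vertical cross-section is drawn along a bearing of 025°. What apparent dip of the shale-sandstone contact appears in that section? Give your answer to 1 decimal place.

40.7°

Two edge vectors: Loc-1→Loc-2 = (65, 129, -121), Loc-1→Loc-3 = (162, 53, -7).
Normal n = (Loc-1→Loc-2) × (Loc-1→Loc-3) = (5510, -19147, -17453).
So ∂z/∂E = −n_x/n_z = 0.31571 and ∂z/∂N = −n_y/n_z = −1.09706.
Unit vector along 025° is (sin 25°, cos 25°) = (0.4226, 0.9063).
Slope in that direction = a·(0.4226) + b·(0.9063) = −0.86085.
Apparent dip = arctan|0.86085| = 40.7° (true dip is 48.8°, so apparent ≤ true as expected).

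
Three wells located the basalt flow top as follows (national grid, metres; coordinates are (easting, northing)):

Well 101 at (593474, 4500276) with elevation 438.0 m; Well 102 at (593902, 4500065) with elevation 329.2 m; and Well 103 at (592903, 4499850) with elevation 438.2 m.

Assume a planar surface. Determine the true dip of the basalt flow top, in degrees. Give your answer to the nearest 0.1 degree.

14.3°

Let the plane be z = a·E + b·N + c.
Well 102−Well 101: 428a − 211b = −108.8;  Well 103−Well 101: −571a − 426b = 0.2.
Solving gives a = −0.15320, b = 0.20488.
Gradient magnitude |∇z| = √(a² + b²) = √(0.02347 + 0.04198) = 0.25582.
True dip = arctan(0.25582) = 14.3°, dipping toward SE (azimuth ≈ 143°).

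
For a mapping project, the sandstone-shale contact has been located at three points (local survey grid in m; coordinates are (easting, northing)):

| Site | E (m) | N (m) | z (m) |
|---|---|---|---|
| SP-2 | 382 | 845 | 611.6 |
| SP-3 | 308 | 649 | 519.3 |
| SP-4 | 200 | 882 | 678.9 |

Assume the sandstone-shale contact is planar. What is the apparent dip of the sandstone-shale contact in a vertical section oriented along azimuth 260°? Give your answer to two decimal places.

8.65°

Two edge vectors: SP-2→SP-3 = (-74, -196, -92.3), SP-2→SP-4 = (-182, 37, 67.3).
Normal n = (SP-2→SP-3) × (SP-2→SP-4) = (-9775.7, 21778.8, -38410).
So ∂z/∂E = −n_x/n_z = −0.25451 and ∂z/∂N = −n_y/n_z = 0.56701.
Unit vector along 260° is (sin 260°, cos 260°) = (-0.9848, -0.1736).
Slope in that direction = a·(-0.9848) + b·(-0.1736) = 0.15218.
Apparent dip = arctan|0.15218| = 8.65° (true dip is 31.9°, so apparent ≤ true as expected).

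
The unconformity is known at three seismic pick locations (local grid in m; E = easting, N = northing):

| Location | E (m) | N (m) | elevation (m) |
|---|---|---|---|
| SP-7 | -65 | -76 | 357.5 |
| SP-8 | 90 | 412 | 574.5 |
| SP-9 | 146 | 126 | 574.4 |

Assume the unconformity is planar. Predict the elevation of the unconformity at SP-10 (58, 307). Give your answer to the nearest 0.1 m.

Two edge vectors: SP-7→SP-8 = (155, 488, 217), SP-7→SP-9 = (211, 202, 216.9).
Normal n = (SP-7→SP-8) × (SP-7→SP-9) = (62013.2, 12167.5, -71658).
So ∂z/∂E = −n_x/n_z = 0.86541 and ∂z/∂N = −n_y/n_z = 0.16980.
Intercept c from SP-7: 357.5 + 56.25 + 12.90 = 426.66.
At (58, 307): z = 50.2 + 52.1 + 426.66 = 529.0 m.

529.0 m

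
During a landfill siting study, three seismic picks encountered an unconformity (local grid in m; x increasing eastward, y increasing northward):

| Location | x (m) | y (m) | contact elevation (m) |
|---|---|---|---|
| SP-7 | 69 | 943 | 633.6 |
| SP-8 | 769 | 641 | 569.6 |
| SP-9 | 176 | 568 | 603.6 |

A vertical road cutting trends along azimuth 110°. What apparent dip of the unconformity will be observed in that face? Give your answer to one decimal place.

Let the plane be z = a·x + b·y + c.
SP-8−SP-7: 700a − 302b = −64;  SP-9−SP-7: 107a − 375b = −30.
Solving gives a = −0.06490, b = 0.06148.
Unit vector along 110° is (sin 110°, cos 110°) = (0.9397, -0.3420).
Slope in that direction = a·(0.9397) + b·(-0.3420) = −0.08202.
Apparent dip = arctan|0.08202| = 4.7° (true dip is 5.1°, so apparent ≤ true as expected).

4.7°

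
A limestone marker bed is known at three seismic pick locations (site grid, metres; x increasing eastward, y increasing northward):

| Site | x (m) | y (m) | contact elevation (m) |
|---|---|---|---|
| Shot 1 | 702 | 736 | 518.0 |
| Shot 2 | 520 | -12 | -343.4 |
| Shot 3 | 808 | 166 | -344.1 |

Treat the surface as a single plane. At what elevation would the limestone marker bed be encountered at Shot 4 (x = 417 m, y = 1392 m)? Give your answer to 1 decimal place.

1647.2 m

Let the plane be z = a·x + b·y + c.
Shot 2−Shot 1: −182a − 748b = −861.4;  Shot 3−Shot 1: 106a − 570b = −862.1.
Solving gives a = −0.840597, b = 1.356135.
Then c = 518 − a·702 − b·736 = 109.98.
At (417, 1392): z = −350.5 + 1887.7 + 109.98 = 1647.2 m.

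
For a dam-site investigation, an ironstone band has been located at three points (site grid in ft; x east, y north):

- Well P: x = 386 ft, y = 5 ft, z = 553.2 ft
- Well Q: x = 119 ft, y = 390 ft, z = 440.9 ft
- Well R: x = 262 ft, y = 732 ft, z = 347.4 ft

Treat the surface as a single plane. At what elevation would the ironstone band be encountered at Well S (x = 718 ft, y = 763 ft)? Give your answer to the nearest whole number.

346 ft

Let the plane be z = a·x + b·y + c.
Well Q−Well P: −267a + 385b = −112.3;  Well R−Well P: −124a + 727b = −205.8.
Solving gives a = 0.01646, b = −0.28027.
Then c = 553.2 − a·386 − b·5 = 548.25.
At (718, 763): z = 11.8 − 213.8 + 548.25 = 346.2 ft.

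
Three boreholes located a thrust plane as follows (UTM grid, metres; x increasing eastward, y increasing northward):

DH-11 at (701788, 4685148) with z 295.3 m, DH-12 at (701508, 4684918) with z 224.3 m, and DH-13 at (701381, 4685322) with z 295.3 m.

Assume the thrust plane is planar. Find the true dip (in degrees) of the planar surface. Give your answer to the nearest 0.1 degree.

12.5°

Let the plane be z = a·x + b·y + c.
DH-12−DH-11: −280a − 230b = −71;  DH-13−DH-11: −407a + 174b = 0.
Solving gives a = 0.08680, b = 0.20303.
Gradient magnitude |∇z| = √(a² + b²) = √(0.00753 + 0.04122) = 0.22080.
True dip = arctan(0.22080) = 12.5°, dipping toward SSW (azimuth ≈ 203°).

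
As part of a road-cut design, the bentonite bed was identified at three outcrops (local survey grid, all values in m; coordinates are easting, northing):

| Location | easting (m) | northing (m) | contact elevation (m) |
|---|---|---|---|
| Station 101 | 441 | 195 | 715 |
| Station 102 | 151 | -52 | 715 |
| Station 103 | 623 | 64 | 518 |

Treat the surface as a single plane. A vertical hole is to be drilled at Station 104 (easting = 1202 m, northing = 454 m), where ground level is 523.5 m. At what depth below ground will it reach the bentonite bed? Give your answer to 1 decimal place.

76.5 m

Two edge vectors: Station 101→Station 102 = (-290, -247, 0), Station 101→Station 103 = (182, -131, -197).
Normal n = (Station 101→Station 102) × (Station 101→Station 103) = (48659, -57130, 82944).
So ∂z/∂easting = −n_x/n_z = −0.586649 and ∂z/∂northing = −n_y/n_z = 0.688778.
Intercept c from Station 101: 715 + 258.71 − 134.31 = 839.40.
At (1202, 454): z_contact = −705.15 + 312.71 + 839.40 = 446.95 m.
Depth below ground = 523.5 − 446.95 = 76.5 m.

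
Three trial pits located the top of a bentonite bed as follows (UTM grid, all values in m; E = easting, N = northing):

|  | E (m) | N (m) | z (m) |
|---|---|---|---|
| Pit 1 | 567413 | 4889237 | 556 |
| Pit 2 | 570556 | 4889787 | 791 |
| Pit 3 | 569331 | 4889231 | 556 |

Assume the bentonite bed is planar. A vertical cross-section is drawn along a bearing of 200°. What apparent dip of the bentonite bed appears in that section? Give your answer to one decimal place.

21.5°

Let the plane be z = a·E + b·N + c.
Pit 2−Pit 1: 3143a + 550b = 235;  Pit 3−Pit 1: 1918a − 6b = 0.
Solving gives a = 0.00131, b = 0.41977.
Unit vector along 200° is (sin 200°, cos 200°) = (-0.3420, -0.9397).
Slope in that direction = a·(-0.3420) + b·(-0.9397) = −0.39490.
Apparent dip = arctan|0.39490| = 21.5° (true dip is 22.8°, so apparent ≤ true as expected).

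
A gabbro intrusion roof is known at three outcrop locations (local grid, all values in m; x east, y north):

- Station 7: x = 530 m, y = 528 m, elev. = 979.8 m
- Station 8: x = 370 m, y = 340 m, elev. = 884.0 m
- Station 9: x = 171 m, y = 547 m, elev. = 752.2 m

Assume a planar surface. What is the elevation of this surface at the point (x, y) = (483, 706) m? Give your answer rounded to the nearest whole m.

945 m

Let the plane be z = a·x + b·y + c.
Station 8−Station 7: −160a − 188b = −95.8;  Station 9−Station 7: −359a + 19b = −227.6.
Solving gives a = 0.63246, b = −0.02869.
Then c = 979.8 − a·530 − b·528 = 659.74.
At (483, 706): z = 305.5 − 20.3 + 659.74 = 945.0 m.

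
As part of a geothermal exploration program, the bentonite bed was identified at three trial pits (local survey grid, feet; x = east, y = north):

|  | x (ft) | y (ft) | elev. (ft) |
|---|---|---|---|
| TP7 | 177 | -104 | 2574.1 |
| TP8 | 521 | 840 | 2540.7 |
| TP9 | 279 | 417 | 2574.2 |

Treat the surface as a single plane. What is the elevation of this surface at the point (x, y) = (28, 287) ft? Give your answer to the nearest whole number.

Let the plane be z = a·x + b·y + c.
TP8−TP7: 344a + 944b = −33.4;  TP9−TP7: 102a + 521b = 0.1.
Solving gives a = −0.21096, b = 0.04149.
Then c = 2574.1 − a·177 − b·-104 = 2615.75.
At (28, 287): z = −5.9 + 11.9 + 2615.75 = 2621.8 ft.

2622 ft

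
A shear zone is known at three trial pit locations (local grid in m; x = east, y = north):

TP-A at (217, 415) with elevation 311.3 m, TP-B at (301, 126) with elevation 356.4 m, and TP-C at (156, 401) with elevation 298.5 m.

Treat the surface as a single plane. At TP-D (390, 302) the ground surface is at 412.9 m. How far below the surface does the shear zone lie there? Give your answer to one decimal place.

51.7 m

Two edge vectors: TP-A→TP-B = (84, -289, 45.1), TP-A→TP-C = (-61, -14, -12.8).
Normal n = (TP-A→TP-B) × (TP-A→TP-C) = (4330.6, -1675.9, -18805).
So ∂z/∂x = −n_x/n_z = 0.23029 and ∂z/∂y = −n_y/n_z = −0.08912.
Intercept c from TP-A: 311.3 − 49.97 + 36.98 = 298.31.
At (390, 302): z_contact = 89.81 − 26.91 + 298.31 = 361.21 m.
Depth below ground = 412.9 − 361.21 = 51.7 m.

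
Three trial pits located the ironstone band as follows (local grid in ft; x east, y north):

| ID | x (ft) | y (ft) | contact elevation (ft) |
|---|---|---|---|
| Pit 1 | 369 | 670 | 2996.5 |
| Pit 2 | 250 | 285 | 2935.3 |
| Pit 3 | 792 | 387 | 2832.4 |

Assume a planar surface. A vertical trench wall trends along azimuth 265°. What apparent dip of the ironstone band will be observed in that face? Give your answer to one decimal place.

12.0°

Let the plane be z = a·x + b·y + c.
Pit 2−Pit 1: −119a − 385b = −61.2;  Pit 3−Pit 1: 423a − 283b = −164.1.
Solving gives a = −0.23334, b = 0.23108.
Unit vector along 265° is (sin 265°, cos 265°) = (-0.9962, -0.0872).
Slope in that direction = a·(-0.9962) + b·(-0.0872) = 0.21231.
Apparent dip = arctan|0.21231| = 12.0° (true dip is 18.2°, so apparent ≤ true as expected).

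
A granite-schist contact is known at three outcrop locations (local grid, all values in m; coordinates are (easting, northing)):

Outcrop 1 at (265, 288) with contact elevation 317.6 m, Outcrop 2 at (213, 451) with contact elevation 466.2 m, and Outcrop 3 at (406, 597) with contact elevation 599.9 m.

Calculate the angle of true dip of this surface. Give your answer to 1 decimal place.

Two edge vectors: Outcrop 1→Outcrop 2 = (-52, 163, 148.6), Outcrop 1→Outcrop 3 = (141, 309, 282.3).
Normal n = (Outcrop 1→Outcrop 2) × (Outcrop 1→Outcrop 3) = (97.5, 35632.2, -39051).
So ∂z/∂E = −n_x/n_z = 0.00250 and ∂z/∂N = −n_y/n_z = 0.91245.
Gradient magnitude |∇z| = √(a² + b²) = √(0.00001 + 0.83257) = 0.91246.
True dip = arctan(0.91246) = 42.4°, dipping toward S (azimuth ≈ 180°).

42.4°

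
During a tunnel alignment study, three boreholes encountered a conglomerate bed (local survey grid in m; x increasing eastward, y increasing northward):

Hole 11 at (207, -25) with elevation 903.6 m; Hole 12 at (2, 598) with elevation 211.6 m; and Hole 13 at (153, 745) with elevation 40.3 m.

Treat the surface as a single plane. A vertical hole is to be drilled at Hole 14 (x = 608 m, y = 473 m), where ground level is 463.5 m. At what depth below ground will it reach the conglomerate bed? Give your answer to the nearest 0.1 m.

Let the plane be z = a·x + b·y + c.
Hole 12−Hole 11: −205a + 623b = −692;  Hole 13−Hole 11: −54a + 770b = −863.3.
Solving gives a = −0.04022, b = −1.12399.
Then c = 903.6 − a·207 − b·-25 = 883.83.
At (608, 473): z_contact = −24.46 − 531.65 + 883.83 = 327.72 m.
Depth below ground = 463.5 − 327.72 = 135.8 m.

135.8 m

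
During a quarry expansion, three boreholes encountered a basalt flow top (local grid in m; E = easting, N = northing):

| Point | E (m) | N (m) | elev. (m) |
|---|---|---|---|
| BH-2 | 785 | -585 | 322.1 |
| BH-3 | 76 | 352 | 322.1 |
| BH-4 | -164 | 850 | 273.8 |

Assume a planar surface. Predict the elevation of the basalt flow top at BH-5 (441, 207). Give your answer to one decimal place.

232.0 m

Let the plane be z = a·E + b·N + c.
BH-3−BH-2: −709a + 937b = 0;  BH-4−BH-2: −949a + 1435b = −48.3.
Solving gives a = −0.35301, b = −0.26712.
Then c = 322.1 − a·785 − b·-585 = 442.95.
At (441, 207): z = −155.7 − 55.3 + 442.95 = 232.0 m.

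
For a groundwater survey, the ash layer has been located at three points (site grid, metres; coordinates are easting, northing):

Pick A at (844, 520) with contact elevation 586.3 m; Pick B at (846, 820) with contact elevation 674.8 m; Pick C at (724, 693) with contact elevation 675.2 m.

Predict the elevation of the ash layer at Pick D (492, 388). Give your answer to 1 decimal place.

657.1 m

Let the plane be z = a·easting + b·northing + c.
Pick B−Pick A: 2a + 300b = 88.5;  Pick C−Pick A: −120a + 173b = 88.9.
Solving gives a = −0.31254, b = 0.29708.
Then c = 586.3 − a·844 − b·520 = 695.60.
At (492, 388): z = −153.8 + 115.3 + 695.60 = 657.1 m.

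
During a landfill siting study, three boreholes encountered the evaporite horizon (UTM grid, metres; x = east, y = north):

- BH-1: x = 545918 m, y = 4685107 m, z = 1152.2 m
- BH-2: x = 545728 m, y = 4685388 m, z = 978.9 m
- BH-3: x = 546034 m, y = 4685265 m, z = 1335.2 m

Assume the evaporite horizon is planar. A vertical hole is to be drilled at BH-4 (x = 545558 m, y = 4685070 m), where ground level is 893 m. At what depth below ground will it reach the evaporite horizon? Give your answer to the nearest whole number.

203 m

Let the plane be z = a·x + b·y + c.
BH-2−BH-1: −190a + 281b = −173.3;  BH-3−BH-1: 116a + 158b = 183.
Solving gives a = 1.25853456, b = 0.23424045.
Then c = 1152.2 − a·545918 − b·4685107 = −1783346.04.
At (545558, 4685070): z_contact = 686603.6 + 1097432.9 − 1783346.04 = 690.5 m.
Depth below ground = 893 − 690.5 = 203 m.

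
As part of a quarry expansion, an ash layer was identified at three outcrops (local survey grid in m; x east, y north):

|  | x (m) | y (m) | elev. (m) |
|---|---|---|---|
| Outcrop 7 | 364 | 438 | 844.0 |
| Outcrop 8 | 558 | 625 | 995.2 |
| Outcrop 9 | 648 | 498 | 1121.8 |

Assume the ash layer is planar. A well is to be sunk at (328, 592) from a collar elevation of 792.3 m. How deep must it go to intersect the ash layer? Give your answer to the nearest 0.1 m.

Two edge vectors: Outcrop 7→Outcrop 8 = (194, 187, 151.2), Outcrop 7→Outcrop 9 = (284, 60, 277.8).
Normal n = (Outcrop 7→Outcrop 8) × (Outcrop 7→Outcrop 9) = (42876.6, -10952.4, -41468).
So ∂z/∂x = −n_x/n_z = 1.03397 and ∂z/∂y = −n_y/n_z = −0.26412.
Intercept c from Outcrop 7: 844 − 376.36 + 115.68 = 583.32.
At (328, 592): z_contact = 339.14 − 156.36 + 583.32 = 766.10 m.
Depth below ground = 792.3 − 766.10 = 26.2 m.

26.2 m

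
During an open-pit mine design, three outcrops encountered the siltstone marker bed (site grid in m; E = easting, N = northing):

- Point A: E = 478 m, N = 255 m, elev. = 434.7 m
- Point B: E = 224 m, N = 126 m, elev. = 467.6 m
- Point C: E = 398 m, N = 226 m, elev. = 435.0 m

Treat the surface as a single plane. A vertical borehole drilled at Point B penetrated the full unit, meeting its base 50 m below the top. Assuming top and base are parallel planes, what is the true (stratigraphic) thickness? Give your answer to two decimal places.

Two edge vectors: Point A→Point B = (-254, -129, 32.9), Point A→Point C = (-80, -29, 0.3).
Normal n = (Point A→Point B) × (Point A→Point C) = (915.4, -2555.8, -2954).
So ∂z/∂E = −n_x/n_z = 0.30988 and ∂z/∂N = −n_y/n_z = −0.86520.
|∇z| = √(a²+b²) = 0.91902, so dip δ = arctan(0.91902) = 42.58°.
True thickness = vertical thickness × cos δ = 50 × cos 42.58° = 36.81 m.

36.81 m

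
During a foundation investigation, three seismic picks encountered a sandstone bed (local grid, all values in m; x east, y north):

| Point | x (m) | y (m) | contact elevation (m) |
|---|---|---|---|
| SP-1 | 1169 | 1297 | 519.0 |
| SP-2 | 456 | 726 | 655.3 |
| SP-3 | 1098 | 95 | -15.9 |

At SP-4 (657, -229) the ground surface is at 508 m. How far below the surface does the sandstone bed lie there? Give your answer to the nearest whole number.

Let the plane be z = a·x + b·y + c.
SP-2−SP-1: −713a − 571b = 136.3;  SP-3−SP-1: −71a − 1202b = −534.9.
Solving gives a = −0.57473, b = 0.47896.
Then c = 519 − a·1169 − b·1297 = 569.66.
At (657, -229): z_contact = −377.6 − 109.7 + 569.66 = 82.4 m.
Depth below ground = 508 − 82.4 = 426 m.

426 m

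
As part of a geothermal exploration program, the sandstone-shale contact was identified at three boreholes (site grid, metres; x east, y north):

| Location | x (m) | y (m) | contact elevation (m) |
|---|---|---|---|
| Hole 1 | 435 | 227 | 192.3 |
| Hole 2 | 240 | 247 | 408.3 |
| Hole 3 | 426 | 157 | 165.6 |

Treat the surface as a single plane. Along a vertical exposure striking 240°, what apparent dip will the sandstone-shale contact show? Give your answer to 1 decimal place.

33.2°

Let the plane be z = a·x + b·y + c.
Hole 2−Hole 1: −195a + 20b = 216;  Hole 3−Hole 1: −9a − 70b = −26.7.
Solving gives a = −1.05466, b = 0.51703.
Unit vector along 240° is (sin 240°, cos 240°) = (-0.8660, -0.5000).
Slope in that direction = a·(-0.8660) + b·(-0.5000) = 0.65485.
Apparent dip = arctan|0.65485| = 33.2° (true dip is 49.6°, so apparent ≤ true as expected).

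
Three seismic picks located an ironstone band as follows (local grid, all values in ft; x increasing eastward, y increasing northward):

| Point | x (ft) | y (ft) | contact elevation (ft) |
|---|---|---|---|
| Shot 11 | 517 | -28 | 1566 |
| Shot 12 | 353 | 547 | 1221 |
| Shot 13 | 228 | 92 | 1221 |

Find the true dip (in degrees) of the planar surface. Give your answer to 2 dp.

48.02°

Two edge vectors: Shot 11→Shot 12 = (-164, 575, -345), Shot 11→Shot 13 = (-289, 120, -345).
Normal n = (Shot 11→Shot 12) × (Shot 11→Shot 13) = (-156975, 43125, 146495).
So ∂z/∂x = −n_x/n_z = 1.07154 and ∂z/∂y = −n_y/n_z = −0.29438.
Gradient magnitude |∇z| = √(a² + b²) = √(1.14819 + 0.08666) = 1.11124.
True dip = arctan(1.11124) = 48.02°, dipping toward WNW (azimuth ≈ 285°).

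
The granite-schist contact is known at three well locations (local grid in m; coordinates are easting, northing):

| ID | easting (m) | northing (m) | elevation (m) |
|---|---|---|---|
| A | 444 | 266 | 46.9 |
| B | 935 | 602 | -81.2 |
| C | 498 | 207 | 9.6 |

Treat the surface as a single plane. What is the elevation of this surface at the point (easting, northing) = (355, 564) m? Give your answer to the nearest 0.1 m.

156.9 m

Let the plane be z = a·easting + b·northing + c.
B−A: 491a + 336b = −128.1;  C−A: 54a − 59b = −37.3.
Solving gives a = −0.42644, b = 0.24191.
Then c = 46.9 − a·444 − b·266 = 171.89.
At (355, 564): z = −151.4 + 136.4 + 171.89 = 156.9 m.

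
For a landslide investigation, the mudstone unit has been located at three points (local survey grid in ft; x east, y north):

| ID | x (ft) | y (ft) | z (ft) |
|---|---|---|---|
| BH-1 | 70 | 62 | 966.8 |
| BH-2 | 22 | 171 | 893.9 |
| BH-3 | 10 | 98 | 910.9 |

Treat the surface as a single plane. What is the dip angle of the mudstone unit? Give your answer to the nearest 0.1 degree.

38.7°

Two edge vectors: BH-1→BH-2 = (-48, 109, -72.9), BH-1→BH-3 = (-60, 36, -55.9).
Normal n = (BH-1→BH-2) × (BH-1→BH-3) = (-3468.7, 1690.8, 4812).
So ∂z/∂x = −n_x/n_z = 0.72084 and ∂z/∂y = −n_y/n_z = −0.35137.
Gradient magnitude |∇z| = √(a² + b²) = √(0.51962 + 0.12346) = 0.80192.
True dip = arctan(0.80192) = 38.7°, dipping toward WNW (azimuth ≈ 296°).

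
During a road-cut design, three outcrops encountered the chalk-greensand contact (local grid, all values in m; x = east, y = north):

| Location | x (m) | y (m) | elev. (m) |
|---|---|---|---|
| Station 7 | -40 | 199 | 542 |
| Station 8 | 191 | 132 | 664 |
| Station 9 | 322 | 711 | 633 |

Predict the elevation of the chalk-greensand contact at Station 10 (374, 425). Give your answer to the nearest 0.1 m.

Two edge vectors: Station 7→Station 8 = (231, -67, 122), Station 7→Station 9 = (362, 512, 91).
Normal n = (Station 7→Station 8) × (Station 7→Station 9) = (-68561, 23143, 142526).
So ∂z/∂x = −n_x/n_z = 0.48104 and ∂z/∂y = −n_y/n_z = −0.16238.
Intercept c from Station 7: 542 + 19.24 + 32.31 = 593.55.
At (374, 425): z = 179.9 − 69.0 + 593.55 = 704.5 m.

704.5 m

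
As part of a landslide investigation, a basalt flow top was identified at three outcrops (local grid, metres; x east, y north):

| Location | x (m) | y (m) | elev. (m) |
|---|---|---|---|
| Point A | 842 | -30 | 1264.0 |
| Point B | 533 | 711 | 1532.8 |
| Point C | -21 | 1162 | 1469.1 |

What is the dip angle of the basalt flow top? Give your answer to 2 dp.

Let the plane be z = a·x + b·y + c.
Point B−Point A: −309a + 741b = 268.8;  Point C−Point A: −863a + 1192b = 205.1.
Solving gives a = 0.62116, b = 0.62178.
Gradient magnitude |∇z| = √(a² + b²) = √(0.38584 + 0.38661) = 0.87889.
True dip = arctan(0.87889) = 41.31°, dipping toward SW (azimuth ≈ 225°).

41.31°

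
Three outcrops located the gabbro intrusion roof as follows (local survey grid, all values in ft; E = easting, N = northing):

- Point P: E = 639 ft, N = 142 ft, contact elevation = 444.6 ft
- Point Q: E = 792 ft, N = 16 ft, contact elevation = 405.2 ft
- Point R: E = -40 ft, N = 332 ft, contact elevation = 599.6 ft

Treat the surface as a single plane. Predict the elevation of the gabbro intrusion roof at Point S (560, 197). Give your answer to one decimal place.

464.4 ft

Two edge vectors: Point P→Point Q = (153, -126, -39.4), Point P→Point R = (-679, 190, 155).
Normal n = (Point P→Point Q) × (Point P→Point R) = (-12044, 3037.6, -56484).
So ∂z/∂E = −n_x/n_z = −0.21323 and ∂z/∂N = −n_y/n_z = 0.05378.
Intercept c from Point P: 444.6 + 136.25 − 7.64 = 573.22.
At (560, 197): z = −119.4 + 10.6 + 573.22 = 464.4 ft.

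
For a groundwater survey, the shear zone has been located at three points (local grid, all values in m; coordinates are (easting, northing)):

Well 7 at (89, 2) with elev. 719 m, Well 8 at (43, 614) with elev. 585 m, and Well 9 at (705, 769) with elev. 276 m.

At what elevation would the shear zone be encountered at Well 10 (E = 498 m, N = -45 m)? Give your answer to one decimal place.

563.7 m

Let the plane be z = a·E + b·N + c.
Well 8−Well 7: −46a + 612b = −134;  Well 9−Well 7: 616a + 767b = −443.
Solving gives a = −0.40832, b = −0.24964.
Then c = 719 − a·89 − b·2 = 755.84.
At (498, -45): z = −203.3 + 11.2 + 755.84 = 563.7 m.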